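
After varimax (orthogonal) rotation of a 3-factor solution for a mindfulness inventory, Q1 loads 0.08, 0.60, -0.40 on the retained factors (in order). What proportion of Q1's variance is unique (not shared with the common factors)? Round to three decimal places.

h² = 0.08² + 0.60² + (-0.40)² = 0.0064 + 0.3600 + 0.1600 = 0.5264
Uniqueness u² = 1 − h² = 1 − 0.5264 = 0.4736

0.474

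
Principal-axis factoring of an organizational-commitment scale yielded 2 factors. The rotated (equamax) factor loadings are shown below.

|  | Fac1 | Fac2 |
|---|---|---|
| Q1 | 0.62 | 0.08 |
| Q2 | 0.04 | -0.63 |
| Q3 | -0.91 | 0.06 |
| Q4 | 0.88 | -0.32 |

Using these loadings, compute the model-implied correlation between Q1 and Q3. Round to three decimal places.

r̂ = Σ λ_i·λ_j across factors = (0.62)(-0.91) + (0.08)(0.06)
  = -0.5642 +0.0048 = -0.5594

-0.559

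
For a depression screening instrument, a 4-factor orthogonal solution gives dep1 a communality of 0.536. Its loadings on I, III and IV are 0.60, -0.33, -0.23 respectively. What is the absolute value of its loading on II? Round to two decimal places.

Under orthogonal rotation h² = Σλ², so λ_II² = h² − (0.5218) = 0.536 − 0.5218 = 0.0142.
|λ| = √0.0142 = 0.1192.

0.12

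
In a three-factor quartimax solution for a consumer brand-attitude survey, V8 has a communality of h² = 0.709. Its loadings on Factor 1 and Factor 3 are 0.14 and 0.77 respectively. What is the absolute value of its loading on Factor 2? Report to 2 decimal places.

0.31

Under orthogonal rotation h² = Σλ², so λ_Factor 2² = h² − (0.6125) = 0.709 − 0.6125 = 0.0965.
|λ| = √0.0965 = 0.3106.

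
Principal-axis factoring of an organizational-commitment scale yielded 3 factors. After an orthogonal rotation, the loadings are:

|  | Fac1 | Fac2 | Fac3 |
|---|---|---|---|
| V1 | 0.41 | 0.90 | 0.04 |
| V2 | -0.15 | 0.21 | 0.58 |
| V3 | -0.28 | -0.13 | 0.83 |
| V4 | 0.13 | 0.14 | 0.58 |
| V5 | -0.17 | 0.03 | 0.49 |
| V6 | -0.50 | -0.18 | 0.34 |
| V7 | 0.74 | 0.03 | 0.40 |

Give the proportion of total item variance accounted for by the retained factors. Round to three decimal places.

0.559

Communalities: 0.9797, 0.4030, 0.7842, 0.3729, 0.2699, 0.3980, 0.7085; Σh² = 3.9162.
Total variance with 7 standardized items is 7, so the solution explains 3.9162/7 = 0.5595.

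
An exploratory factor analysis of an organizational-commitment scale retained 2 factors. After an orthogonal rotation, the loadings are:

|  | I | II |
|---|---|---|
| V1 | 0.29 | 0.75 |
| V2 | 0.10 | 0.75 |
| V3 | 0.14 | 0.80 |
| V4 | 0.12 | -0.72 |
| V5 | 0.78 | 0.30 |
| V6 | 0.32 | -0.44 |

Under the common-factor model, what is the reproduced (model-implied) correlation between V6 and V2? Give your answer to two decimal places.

r̂ = Σ λ_i·λ_j across factors = (0.32)(0.10) + (-0.44)(0.75)
  = +0.0320 -0.3300 = -0.2980

-0.30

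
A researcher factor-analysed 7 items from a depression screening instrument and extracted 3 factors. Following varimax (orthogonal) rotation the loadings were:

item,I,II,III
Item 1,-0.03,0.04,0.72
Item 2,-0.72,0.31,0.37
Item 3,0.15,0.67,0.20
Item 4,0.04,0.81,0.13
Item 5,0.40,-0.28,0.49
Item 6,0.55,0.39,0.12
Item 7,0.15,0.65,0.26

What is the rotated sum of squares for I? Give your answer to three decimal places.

1.028

SS loadings for I = (-0.03)² + (-0.72)² + 0.15² + 0.04² + 0.40² + 0.55² + 0.15² = 0.0009 + 0.5184 + 0.0225 + 0.0016 + 0.1600 + 0.3025 + 0.0225 = 1.0284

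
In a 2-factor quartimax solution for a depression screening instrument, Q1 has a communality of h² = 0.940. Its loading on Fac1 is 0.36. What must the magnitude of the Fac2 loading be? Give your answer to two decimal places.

Under orthogonal rotation h² = Σλ², so λ_Fac2² = h² − (0.1296) = 0.940 − 0.1296 = 0.8104.
|λ| = √0.8104 = 0.9002.

0.90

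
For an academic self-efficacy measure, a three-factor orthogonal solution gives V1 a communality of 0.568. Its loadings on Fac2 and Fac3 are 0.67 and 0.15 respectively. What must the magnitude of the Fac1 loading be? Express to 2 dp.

0.31

Under orthogonal rotation h² = Σλ², so λ_Fac1² = h² − (0.4714) = 0.568 − 0.4714 = 0.0966.
|λ| = √0.0966 = 0.3108.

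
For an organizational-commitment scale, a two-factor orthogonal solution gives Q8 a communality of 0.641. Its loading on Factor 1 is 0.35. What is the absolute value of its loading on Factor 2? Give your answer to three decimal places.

Under orthogonal rotation h² = Σλ², so λ_Factor 2² = h² − (0.1225) = 0.641 − 0.1225 = 0.5185.
|λ| = √0.5185 = 0.7201.

0.720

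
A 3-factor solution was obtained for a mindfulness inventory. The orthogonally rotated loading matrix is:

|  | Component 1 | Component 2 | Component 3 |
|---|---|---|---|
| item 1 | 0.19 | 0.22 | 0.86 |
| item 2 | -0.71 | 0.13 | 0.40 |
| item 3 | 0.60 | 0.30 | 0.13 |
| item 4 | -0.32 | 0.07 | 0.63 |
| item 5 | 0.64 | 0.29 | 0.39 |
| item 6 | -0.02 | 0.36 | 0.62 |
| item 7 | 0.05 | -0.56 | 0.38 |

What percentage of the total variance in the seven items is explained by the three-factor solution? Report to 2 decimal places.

Communalities: 0.8241, 0.6810, 0.4669, 0.5042, 0.6458, 0.5144, 0.4605; Σh² = 4.0969.
Total variance with 7 standardized items is 7, so the solution explains 4.0969/7 = 0.5853 = 58.53%.

58.53%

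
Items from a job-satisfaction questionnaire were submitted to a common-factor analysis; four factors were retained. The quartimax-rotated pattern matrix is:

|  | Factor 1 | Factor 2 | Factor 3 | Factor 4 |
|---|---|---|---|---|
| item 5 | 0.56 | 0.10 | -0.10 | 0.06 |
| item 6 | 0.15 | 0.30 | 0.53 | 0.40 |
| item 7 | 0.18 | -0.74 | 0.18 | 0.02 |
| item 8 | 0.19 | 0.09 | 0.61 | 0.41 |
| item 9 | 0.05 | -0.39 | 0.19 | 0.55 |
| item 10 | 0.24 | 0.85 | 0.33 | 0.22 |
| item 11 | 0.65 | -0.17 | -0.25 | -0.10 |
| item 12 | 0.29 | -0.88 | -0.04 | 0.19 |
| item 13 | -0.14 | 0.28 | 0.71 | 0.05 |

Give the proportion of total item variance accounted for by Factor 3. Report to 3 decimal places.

0.157

SS loadings for Factor 3 = (-0.10)² + 0.53² + 0.18² + 0.61² + 0.19² + 0.33² + (-0.25)² + (-0.04)² + 0.71² = 1.4086
Proportion of variance = 1.4086 / 9 = 0.1565.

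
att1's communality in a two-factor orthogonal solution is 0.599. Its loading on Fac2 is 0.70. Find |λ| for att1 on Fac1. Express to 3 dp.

0.330

Under orthogonal rotation h² = Σλ², so λ_Fac1² = h² − (0.4900) = 0.599 − 0.4900 = 0.1090.
|λ| = √0.1090 = 0.3302.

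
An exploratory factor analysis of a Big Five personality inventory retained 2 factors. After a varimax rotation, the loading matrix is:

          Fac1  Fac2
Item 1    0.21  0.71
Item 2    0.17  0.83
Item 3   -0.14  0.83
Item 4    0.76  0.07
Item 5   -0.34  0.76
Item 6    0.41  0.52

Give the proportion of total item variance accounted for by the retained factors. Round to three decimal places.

SS loadings by factor: 0.9539, 2.7348; total = 3.6887.
Total variance with 6 standardized items is 6, so the solution explains 3.6887/6 = 0.6148.

0.615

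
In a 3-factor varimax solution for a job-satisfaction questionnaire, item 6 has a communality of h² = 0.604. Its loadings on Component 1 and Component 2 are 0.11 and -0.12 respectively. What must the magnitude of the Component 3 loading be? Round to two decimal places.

0.76

Under orthogonal rotation h² = Σλ², so λ_Component 3² = h² − (0.0265) = 0.604 − 0.0265 = 0.5775.
|λ| = √0.5775 = 0.7599.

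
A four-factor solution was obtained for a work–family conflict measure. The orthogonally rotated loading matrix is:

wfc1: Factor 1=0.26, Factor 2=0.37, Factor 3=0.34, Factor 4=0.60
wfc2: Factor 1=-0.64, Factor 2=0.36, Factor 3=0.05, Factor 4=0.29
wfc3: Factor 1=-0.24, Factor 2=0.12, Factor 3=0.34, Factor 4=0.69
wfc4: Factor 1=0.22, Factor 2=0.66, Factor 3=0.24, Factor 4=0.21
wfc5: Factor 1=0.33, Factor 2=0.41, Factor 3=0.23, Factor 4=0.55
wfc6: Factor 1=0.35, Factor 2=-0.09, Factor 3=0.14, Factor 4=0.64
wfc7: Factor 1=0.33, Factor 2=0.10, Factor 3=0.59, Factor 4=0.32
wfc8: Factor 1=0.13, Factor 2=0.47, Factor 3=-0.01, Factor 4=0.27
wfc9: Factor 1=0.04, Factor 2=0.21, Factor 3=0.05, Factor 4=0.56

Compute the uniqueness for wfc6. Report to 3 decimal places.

0.440

h² = 0.35² + (-0.09)² + 0.14² + 0.64² = 0.1225 + 0.0081 + 0.0196 + 0.4096 = 0.5598
Uniqueness u² = 1 − h² = 1 − 0.5598 = 0.4402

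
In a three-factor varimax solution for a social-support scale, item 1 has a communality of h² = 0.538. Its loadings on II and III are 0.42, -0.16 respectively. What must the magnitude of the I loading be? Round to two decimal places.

Under orthogonal rotation h² = Σλ², so λ_I² = h² − (0.2020) = 0.538 − 0.2020 = 0.3360.
|λ| = √0.3360 = 0.5797.

0.58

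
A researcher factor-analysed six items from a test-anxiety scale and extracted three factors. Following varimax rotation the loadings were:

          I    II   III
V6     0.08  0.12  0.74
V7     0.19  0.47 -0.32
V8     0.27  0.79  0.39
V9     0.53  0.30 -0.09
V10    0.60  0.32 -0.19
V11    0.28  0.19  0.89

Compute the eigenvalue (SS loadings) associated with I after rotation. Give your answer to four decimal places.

0.8347

SS loadings for I = 0.08² + 0.19² + 0.27² + 0.53² + 0.60² + 0.28² = 0.0064 + 0.0361 + 0.0729 + 0.2809 + 0.3600 + 0.0784 = 0.8347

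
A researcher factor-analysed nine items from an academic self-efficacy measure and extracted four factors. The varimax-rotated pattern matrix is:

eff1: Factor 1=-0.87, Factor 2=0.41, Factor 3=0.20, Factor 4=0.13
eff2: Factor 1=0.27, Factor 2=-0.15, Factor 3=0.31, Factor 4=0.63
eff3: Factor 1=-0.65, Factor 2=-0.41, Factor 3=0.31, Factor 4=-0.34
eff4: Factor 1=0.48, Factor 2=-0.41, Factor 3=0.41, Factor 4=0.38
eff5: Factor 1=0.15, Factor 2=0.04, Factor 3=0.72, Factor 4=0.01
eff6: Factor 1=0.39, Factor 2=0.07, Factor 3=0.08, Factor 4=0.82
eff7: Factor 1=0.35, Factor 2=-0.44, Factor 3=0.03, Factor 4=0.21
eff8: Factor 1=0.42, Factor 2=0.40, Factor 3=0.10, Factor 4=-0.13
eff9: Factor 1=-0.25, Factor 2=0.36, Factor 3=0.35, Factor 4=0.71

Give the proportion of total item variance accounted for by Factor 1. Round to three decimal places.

SS loadings for Factor 1 = (-0.87)² + 0.27² + (-0.65)² + 0.48² + 0.15² + 0.39² + 0.35² + 0.42² + (-0.25)² = 2.0187
Proportion of variance = 2.0187 / 9 = 0.2243.

0.224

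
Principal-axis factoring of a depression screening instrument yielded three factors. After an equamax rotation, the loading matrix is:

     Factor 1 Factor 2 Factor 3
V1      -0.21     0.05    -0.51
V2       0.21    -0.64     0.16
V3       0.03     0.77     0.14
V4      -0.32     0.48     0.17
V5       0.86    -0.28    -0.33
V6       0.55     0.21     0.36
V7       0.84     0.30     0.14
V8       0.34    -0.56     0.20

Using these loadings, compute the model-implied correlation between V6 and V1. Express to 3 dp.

-0.289

r̂ = Σ λ_i·λ_j across factors = (0.55)(-0.21) + (0.21)(0.05) + (0.36)(-0.51)
  = -0.1155 +0.0105 -0.1836 = -0.2886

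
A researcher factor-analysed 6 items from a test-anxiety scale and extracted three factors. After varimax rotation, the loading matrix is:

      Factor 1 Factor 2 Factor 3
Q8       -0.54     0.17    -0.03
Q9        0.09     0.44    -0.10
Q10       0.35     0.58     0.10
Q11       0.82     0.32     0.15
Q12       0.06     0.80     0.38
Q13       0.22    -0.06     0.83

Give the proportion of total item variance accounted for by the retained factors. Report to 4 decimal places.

Communalities: 0.3214, 0.2117, 0.4689, 0.7973, 0.7880, 0.7409; Σh² = 3.3282.
Total variance with 6 standardized items is 6, so the solution explains 3.3282/6 = 0.5547.

0.5547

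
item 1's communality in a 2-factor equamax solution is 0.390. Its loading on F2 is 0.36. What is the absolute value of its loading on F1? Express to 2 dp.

0.51

Under orthogonal rotation h² = Σλ², so λ_F1² = h² − (0.1296) = 0.390 − 0.1296 = 0.2604.
|λ| = √0.2604 = 0.5103.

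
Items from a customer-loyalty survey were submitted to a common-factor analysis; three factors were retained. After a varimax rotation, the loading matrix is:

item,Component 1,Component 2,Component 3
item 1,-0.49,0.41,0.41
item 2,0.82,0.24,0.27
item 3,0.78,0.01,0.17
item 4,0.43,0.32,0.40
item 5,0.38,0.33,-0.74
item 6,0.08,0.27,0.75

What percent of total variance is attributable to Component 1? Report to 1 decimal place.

30.9%

SS loadings for Component 1 = (-0.49)² + 0.82² + 0.78² + 0.43² + 0.38² + 0.08² = 1.8566
With 6 standardized items, total variance = 6. Proportion = 1.8566/6 = 0.3094 → 30.94%.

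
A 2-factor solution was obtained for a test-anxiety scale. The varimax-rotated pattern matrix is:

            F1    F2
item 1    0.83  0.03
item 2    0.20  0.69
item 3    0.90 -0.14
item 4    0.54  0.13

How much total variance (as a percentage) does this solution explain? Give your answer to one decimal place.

58.6%

Communalities: 0.6898, 0.5161, 0.8296, 0.3085; Σh² = 2.3440.
Total variance with 4 standardized items is 4, so the solution explains 2.3440/4 = 0.5860 = 58.60%.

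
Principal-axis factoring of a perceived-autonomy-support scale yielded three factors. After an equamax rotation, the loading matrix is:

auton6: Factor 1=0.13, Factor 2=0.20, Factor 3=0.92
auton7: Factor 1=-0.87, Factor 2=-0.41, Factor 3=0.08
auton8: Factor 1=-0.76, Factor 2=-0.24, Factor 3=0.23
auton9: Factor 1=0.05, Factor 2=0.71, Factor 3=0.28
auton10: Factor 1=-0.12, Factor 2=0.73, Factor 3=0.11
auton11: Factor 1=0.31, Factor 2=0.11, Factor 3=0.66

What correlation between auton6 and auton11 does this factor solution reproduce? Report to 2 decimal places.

r̂ = Σ λ_i·λ_j across factors = (0.13)(0.31) + (0.20)(0.11) + (0.92)(0.66)
  = +0.0403 +0.0220 +0.6072 = 0.6695

0.67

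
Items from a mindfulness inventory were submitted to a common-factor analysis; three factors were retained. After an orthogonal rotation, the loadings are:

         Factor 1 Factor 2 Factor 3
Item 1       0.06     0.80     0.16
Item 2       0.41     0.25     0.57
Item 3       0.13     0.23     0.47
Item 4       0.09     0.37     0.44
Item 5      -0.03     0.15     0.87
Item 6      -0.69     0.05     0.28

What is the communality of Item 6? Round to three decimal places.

h² = (-0.69)² + 0.05² + 0.28² = 0.4761 + 0.0025 + 0.0784 = 0.5570

0.557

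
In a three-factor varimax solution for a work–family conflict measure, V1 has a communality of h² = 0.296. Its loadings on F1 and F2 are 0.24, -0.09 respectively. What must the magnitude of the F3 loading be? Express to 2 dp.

Under orthogonal rotation h² = Σλ², so λ_F3² = h² − (0.0657) = 0.296 − 0.0657 = 0.2303.
|λ| = √0.2303 = 0.4799.

0.48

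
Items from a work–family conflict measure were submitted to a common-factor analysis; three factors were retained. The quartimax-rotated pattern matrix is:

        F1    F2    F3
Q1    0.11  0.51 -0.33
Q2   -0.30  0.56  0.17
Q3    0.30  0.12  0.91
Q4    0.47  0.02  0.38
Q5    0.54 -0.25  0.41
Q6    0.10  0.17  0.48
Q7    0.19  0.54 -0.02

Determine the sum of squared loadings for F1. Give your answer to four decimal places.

0.7507

SS loadings for F1 = 0.11² + (-0.30)² + 0.30² + 0.47² + 0.54² + 0.10² + 0.19² = 0.0121 + 0.0900 + 0.0900 + 0.2209 + 0.2916 + 0.0100 + 0.0361 = 0.7507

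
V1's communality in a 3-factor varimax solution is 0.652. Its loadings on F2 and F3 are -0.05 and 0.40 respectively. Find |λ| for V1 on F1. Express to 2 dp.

Under orthogonal rotation h² = Σλ², so λ_F1² = h² − (0.1625) = 0.652 − 0.1625 = 0.4895.
|λ| = √0.4895 = 0.6996.

0.70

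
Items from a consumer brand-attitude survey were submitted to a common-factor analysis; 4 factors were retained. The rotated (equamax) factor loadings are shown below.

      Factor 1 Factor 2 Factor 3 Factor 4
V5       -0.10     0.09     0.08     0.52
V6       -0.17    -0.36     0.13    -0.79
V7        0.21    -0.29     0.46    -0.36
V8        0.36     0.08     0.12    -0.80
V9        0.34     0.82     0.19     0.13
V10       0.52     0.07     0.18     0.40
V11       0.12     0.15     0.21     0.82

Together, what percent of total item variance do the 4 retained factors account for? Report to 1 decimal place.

63.1%

SS loadings by factor: 0.6130, 0.9280, 0.3619, 2.5134; total = 4.4163.
Total variance with 7 standardized items is 7, so the solution explains 4.4163/7 = 0.6309 = 63.09%.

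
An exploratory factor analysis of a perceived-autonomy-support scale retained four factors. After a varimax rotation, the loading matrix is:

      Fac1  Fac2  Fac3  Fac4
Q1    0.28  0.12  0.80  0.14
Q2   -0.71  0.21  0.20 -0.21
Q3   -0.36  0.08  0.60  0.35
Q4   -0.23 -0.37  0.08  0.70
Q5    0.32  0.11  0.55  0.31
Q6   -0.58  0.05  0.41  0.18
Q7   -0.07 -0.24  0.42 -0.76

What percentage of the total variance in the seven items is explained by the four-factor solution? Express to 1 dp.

SS loadings by factor: 1.2087, 0.2740, 1.6934, 1.3823; total = 4.5584.
Total variance with 7 standardized items is 7, so the solution explains 4.5584/7 = 0.6512 = 65.12%.

65.1%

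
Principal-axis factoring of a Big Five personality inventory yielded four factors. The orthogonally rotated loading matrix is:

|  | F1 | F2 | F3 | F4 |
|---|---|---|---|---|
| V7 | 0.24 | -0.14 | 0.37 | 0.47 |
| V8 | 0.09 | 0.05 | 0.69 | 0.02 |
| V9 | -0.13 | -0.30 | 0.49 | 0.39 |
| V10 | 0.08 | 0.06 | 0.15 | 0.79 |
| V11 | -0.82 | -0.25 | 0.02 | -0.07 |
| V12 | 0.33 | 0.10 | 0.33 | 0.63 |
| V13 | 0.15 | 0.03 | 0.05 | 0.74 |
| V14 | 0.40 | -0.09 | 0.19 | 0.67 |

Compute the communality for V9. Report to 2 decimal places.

h² = (-0.13)² + (-0.30)² + 0.49² + 0.39² = 0.0169 + 0.0900 + 0.2401 + 0.1521 = 0.4991

0.50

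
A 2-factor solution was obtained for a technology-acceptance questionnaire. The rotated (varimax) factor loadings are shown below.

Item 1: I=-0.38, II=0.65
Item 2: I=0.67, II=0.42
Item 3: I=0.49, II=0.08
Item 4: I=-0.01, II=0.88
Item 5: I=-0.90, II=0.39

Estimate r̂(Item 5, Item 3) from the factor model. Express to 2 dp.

-0.41

r̂ = Σ λ_i·λ_j across factors = (-0.90)(0.49) + (0.39)(0.08)
  = -0.4410 +0.0312 = -0.4098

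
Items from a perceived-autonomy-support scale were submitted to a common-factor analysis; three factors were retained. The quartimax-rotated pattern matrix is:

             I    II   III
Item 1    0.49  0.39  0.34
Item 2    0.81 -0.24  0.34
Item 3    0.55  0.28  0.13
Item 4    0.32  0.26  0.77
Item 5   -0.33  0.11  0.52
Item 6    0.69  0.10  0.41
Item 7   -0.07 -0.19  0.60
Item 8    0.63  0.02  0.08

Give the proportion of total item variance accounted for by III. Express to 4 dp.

0.2057

SS loadings for III = 0.34² + 0.34² + 0.13² + 0.77² + 0.52² + 0.41² + 0.60² + 0.08² = 1.6459
Proportion of variance = 1.6459 / 8 = 0.2057.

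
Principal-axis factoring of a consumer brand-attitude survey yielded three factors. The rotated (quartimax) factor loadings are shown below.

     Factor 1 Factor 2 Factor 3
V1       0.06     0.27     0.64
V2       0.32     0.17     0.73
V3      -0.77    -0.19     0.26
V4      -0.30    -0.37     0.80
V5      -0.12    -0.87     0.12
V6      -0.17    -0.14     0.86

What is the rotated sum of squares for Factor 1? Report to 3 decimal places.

SS loadings for Factor 1 = 0.06² + 0.32² + (-0.77)² + (-0.30)² + (-0.12)² + (-0.17)² = 0.0036 + 0.1024 + 0.5929 + 0.0900 + 0.0144 + 0.0289 = 0.8322

0.832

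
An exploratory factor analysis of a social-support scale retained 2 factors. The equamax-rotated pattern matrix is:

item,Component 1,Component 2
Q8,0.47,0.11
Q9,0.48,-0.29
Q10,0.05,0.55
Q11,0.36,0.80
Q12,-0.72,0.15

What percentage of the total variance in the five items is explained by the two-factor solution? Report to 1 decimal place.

SS loadings by factor: 1.1018, 1.0612; total = 2.1630.
Total variance with 5 standardized items is 5, so the solution explains 2.1630/5 = 0.4326 = 43.26%.

43.3%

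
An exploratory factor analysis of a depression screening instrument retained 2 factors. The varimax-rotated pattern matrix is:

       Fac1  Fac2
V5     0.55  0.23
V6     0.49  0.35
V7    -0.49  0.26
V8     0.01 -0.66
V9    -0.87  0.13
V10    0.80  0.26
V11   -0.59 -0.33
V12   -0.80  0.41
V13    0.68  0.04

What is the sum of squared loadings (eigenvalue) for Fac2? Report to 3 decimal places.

1.042

SS loadings for Fac2 = 0.23² + 0.35² + 0.26² + (-0.66)² + 0.13² + 0.26² + (-0.33)² + 0.41² + 0.04² = 0.0529 + 0.1225 + 0.0676 + 0.4356 + 0.0169 + 0.0676 + 0.1089 + 0.1681 + 0.0016 = 1.0417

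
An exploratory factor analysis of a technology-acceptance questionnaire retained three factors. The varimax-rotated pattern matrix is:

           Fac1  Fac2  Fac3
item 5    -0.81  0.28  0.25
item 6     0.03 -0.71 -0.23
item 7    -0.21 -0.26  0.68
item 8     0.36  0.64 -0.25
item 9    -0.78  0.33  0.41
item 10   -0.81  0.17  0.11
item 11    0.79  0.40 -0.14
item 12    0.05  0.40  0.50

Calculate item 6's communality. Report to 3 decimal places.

h² = 0.03² + (-0.71)² + (-0.23)² = 0.0009 + 0.5041 + 0.0529 = 0.5579

0.558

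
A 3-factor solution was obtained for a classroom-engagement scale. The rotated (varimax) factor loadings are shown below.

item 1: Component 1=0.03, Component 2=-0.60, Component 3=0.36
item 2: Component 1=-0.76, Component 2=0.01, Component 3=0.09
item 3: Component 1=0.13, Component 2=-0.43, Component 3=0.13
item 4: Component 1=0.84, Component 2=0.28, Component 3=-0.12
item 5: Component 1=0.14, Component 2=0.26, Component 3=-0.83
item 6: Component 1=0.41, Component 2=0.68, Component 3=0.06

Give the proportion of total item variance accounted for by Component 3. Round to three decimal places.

0.144

SS loadings for Component 3 = 0.36² + 0.09² + 0.13² + (-0.12)² + (-0.83)² + 0.06² = 0.8615
Proportion of variance = 0.8615 / 6 = 0.1436.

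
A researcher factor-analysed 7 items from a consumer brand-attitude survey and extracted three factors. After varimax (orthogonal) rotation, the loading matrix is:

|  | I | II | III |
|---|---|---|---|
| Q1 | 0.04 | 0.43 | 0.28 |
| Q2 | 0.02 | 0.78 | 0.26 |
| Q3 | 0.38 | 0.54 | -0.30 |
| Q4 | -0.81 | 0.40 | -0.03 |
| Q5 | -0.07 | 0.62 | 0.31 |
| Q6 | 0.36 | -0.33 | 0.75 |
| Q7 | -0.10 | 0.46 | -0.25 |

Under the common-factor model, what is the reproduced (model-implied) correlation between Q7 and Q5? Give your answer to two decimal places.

r̂ = Σ λ_i·λ_j across factors = (-0.10)(-0.07) + (0.46)(0.62) + (-0.25)(0.31)
  = +0.0070 +0.2852 -0.0775 = 0.2147

0.21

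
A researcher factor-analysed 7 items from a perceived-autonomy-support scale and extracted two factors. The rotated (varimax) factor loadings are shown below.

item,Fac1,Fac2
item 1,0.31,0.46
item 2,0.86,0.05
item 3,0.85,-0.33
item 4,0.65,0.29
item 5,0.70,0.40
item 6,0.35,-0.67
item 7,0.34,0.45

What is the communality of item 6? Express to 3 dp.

0.571

h² = 0.35² + (-0.67)² = 0.1225 + 0.4489 = 0.5714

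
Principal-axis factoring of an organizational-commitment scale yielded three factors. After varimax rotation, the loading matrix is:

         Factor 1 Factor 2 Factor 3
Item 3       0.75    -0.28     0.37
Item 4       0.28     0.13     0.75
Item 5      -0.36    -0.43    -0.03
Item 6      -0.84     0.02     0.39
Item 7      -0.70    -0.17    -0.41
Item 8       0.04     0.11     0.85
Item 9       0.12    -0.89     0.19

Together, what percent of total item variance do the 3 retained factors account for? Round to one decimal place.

SS loadings by factor: 1.9821, 1.1137, 1.7791; total = 4.8749.
Total variance with 7 standardized items is 7, so the solution explains 4.8749/7 = 0.6964 = 69.64%.

69.6%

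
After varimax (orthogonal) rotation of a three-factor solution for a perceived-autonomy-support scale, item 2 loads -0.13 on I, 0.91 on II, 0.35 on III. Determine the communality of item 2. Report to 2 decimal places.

h² = (-0.13)² + 0.91² + 0.35² = 0.0169 + 0.8281 + 0.1225 = 0.9675

0.97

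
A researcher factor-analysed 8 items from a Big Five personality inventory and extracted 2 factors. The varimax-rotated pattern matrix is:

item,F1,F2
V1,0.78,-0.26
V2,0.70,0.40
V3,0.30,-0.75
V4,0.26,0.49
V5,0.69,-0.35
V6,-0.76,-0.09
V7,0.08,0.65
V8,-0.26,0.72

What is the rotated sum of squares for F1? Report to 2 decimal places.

2.38

SS loadings for F1 = 0.78² + 0.70² + 0.30² + 0.26² + 0.69² + (-0.76)² + 0.08² + (-0.26)² = 0.6084 + 0.4900 + 0.0900 + 0.0676 + 0.4761 + 0.5776 + 0.0064 + 0.0676 = 2.3837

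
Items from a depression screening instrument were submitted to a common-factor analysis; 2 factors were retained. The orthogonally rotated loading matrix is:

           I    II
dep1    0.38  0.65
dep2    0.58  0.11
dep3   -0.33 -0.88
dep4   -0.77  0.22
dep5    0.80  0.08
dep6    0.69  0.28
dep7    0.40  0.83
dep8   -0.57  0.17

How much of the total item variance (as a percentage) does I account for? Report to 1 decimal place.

34.8%

SS loadings for I = 0.38² + 0.58² + (-0.33)² + (-0.77)² + 0.80² + 0.69² + 0.40² + (-0.57)² = 2.7836
With 8 standardized items, total variance = 8. Proportion = 2.7836/8 = 0.3479 → 34.80%.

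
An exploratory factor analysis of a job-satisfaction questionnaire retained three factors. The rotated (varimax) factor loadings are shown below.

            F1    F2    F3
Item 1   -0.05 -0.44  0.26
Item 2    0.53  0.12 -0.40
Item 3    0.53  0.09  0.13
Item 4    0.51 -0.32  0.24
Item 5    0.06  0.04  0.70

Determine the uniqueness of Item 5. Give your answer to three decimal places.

h² = 0.06² + 0.04² + 0.70² = 0.0036 + 0.0016 + 0.4900 = 0.4952
Uniqueness u² = 1 − h² = 1 − 0.4952 = 0.5048

0.505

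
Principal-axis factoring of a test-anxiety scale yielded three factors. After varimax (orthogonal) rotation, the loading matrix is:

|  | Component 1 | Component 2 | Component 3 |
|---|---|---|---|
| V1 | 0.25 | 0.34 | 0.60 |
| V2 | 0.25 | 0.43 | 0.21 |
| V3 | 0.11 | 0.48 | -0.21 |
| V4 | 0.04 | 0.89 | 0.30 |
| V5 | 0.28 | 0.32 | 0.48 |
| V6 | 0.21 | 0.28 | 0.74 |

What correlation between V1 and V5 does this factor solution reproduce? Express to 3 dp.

r̂ = Σ λ_i·λ_j across factors = (0.25)(0.28) + (0.34)(0.32) + (0.60)(0.48)
  = +0.0700 +0.1088 +0.2880 = 0.4668

0.467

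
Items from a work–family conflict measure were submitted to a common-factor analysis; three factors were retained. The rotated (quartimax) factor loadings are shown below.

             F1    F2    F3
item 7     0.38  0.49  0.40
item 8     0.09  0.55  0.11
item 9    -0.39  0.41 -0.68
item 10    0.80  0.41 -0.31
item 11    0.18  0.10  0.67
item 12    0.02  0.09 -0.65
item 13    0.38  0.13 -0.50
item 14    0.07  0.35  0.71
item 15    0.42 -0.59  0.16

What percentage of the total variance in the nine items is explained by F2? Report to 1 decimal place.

SS loadings for F2 = 0.49² + 0.55² + 0.41² + 0.41² + 0.10² + 0.09² + 0.13² + 0.35² + (-0.59)² = 1.3844
With 9 standardized items, total variance = 9. Proportion = 1.3844/9 = 0.1538 → 15.38%.

15.4%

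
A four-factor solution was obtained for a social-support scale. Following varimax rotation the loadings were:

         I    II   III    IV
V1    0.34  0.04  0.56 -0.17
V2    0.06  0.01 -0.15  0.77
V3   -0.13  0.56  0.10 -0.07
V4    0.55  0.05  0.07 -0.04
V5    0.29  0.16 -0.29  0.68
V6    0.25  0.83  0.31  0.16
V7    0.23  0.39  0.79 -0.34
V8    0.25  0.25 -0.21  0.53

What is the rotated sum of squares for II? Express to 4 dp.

1.2469

SS loadings for II = 0.04² + 0.01² + 0.56² + 0.05² + 0.16² + 0.83² + 0.39² + 0.25² = 0.0016 + 0.0001 + 0.3136 + 0.0025 + 0.0256 + 0.6889 + 0.1521 + 0.0625 = 1.2469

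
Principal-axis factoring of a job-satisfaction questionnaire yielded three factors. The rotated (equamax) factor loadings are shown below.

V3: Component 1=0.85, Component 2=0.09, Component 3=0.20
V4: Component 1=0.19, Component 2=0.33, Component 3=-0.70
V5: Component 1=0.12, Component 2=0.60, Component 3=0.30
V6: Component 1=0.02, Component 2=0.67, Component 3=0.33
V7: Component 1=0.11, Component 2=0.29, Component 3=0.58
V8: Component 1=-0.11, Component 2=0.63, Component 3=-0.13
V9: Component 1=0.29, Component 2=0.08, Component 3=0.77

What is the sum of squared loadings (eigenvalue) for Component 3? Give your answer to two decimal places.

SS loadings for Component 3 = 0.20² + (-0.70)² + 0.30² + 0.33² + 0.58² + (-0.13)² + 0.77² = 0.0400 + 0.4900 + 0.0900 + 0.1089 + 0.3364 + 0.0169 + 0.5929 = 1.6751

1.68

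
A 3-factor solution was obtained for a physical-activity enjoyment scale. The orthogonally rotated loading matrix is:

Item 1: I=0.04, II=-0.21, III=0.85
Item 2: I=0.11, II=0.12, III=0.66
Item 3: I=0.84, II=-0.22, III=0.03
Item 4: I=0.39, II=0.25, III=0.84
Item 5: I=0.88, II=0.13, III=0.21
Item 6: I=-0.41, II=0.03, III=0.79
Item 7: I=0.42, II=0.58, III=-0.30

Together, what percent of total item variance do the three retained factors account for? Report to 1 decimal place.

SS loadings by factor: 1.9903, 0.5236, 2.6228; total = 5.1367.
Total variance with 7 standardized items is 7, so the solution explains 5.1367/7 = 0.7338 = 73.38%.

73.4%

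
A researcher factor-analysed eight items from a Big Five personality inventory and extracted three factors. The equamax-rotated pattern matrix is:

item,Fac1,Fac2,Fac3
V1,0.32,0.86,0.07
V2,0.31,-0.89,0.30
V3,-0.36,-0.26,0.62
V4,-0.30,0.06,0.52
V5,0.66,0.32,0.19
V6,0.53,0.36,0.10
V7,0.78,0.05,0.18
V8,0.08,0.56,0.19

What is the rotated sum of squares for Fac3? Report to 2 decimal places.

SS loadings for Fac3 = 0.07² + 0.30² + 0.62² + 0.52² + 0.19² + 0.10² + 0.18² + 0.19² = 0.0049 + 0.0900 + 0.3844 + 0.2704 + 0.0361 + 0.0100 + 0.0324 + 0.0361 = 0.8643

0.86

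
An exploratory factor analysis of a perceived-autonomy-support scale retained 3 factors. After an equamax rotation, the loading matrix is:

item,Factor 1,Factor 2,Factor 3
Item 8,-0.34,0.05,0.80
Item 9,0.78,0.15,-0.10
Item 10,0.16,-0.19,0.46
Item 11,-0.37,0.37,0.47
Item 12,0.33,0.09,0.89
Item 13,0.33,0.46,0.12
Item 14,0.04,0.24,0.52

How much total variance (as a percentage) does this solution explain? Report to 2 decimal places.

SS loadings by factor: 1.1059, 0.4753, 2.1594; total = 3.7406.
Total variance with 7 standardized items is 7, so the solution explains 3.7406/7 = 0.5344 = 53.44%.

53.44%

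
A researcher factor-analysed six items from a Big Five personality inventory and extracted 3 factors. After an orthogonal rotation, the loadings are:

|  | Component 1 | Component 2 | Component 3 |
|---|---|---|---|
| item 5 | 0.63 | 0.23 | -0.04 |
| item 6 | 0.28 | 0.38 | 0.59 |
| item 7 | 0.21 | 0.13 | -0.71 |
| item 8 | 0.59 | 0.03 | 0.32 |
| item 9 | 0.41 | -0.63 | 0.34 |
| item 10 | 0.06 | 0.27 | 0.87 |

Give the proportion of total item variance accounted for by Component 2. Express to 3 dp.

SS loadings for Component 2 = 0.23² + 0.38² + 0.13² + 0.03² + (-0.63)² + 0.27² = 0.6849
Proportion of variance = 0.6849 / 6 = 0.1142.

0.114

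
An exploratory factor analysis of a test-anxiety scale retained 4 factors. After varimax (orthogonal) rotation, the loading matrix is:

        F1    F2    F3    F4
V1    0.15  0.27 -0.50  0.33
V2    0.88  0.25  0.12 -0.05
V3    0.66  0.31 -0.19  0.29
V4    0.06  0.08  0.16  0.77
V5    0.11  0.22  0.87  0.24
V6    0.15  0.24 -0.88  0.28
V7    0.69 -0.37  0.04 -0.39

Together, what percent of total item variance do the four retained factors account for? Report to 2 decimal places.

SS loadings by factor: 1.7468, 0.4808, 1.8590, 1.0765; total = 5.1631.
Total variance with 7 standardized items is 7, so the solution explains 5.1631/7 = 0.7376 = 73.76%.

73.76%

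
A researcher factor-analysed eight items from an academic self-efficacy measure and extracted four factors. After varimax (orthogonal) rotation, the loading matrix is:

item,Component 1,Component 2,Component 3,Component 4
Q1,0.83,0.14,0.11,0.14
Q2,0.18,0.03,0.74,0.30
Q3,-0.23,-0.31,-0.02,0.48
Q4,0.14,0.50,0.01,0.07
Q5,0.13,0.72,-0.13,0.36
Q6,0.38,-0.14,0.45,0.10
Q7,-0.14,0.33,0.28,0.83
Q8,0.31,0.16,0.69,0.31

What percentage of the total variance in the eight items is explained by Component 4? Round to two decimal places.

SS loadings for Component 4 = 0.14² + 0.30² + 0.48² + 0.07² + 0.36² + 0.10² + 0.83² + 0.31² = 1.2695
With 8 standardized items, total variance = 8. Proportion = 1.2695/8 = 0.1587 → 15.87%.

15.87%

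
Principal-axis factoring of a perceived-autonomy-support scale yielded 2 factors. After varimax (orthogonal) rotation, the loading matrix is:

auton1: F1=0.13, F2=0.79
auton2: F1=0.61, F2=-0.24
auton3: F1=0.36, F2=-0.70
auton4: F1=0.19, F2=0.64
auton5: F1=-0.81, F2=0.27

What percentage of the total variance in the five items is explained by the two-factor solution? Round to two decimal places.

Communalities: 0.6410, 0.4297, 0.6196, 0.4457, 0.7290; Σh² = 2.8650.
Total variance with 5 standardized items is 5, so the solution explains 2.8650/5 = 0.5730 = 57.30%.

57.30%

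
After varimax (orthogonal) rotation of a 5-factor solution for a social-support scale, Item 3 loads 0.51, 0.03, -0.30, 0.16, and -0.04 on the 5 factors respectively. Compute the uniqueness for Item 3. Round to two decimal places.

0.62

h² = 0.51² + 0.03² + (-0.30)² + 0.16² + (-0.04)² = 0.2601 + 0.0009 + 0.0900 + 0.0256 + 0.0016 = 0.3782
Uniqueness u² = 1 − h² = 1 − 0.3782 = 0.6218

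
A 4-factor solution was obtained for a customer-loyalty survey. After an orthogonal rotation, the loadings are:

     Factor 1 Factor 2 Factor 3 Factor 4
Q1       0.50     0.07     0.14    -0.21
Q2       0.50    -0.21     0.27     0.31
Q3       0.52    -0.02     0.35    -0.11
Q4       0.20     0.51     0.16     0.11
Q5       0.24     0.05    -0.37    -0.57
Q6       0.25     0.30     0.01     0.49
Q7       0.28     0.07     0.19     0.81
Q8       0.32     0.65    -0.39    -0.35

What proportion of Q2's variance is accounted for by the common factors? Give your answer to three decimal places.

h² = 0.50² + (-0.21)² + 0.27² + 0.31² = 0.2500 + 0.0441 + 0.0729 + 0.0961 = 0.4631

0.463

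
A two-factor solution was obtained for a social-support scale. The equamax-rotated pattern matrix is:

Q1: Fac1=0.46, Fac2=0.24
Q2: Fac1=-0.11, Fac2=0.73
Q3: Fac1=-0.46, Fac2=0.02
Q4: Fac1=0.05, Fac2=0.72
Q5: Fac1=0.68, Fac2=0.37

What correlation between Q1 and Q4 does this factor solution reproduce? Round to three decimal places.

r̂ = Σ λ_i·λ_j across factors = (0.46)(0.05) + (0.24)(0.72)
  = +0.0230 +0.1728 = 0.1958

0.196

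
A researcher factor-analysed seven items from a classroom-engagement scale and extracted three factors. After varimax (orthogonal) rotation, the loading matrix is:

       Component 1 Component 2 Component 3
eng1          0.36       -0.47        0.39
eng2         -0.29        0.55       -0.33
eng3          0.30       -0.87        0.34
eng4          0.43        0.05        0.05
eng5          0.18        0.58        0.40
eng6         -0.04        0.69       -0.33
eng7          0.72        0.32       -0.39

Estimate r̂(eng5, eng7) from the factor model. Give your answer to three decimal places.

0.159

r̂ = Σ λ_i·λ_j across factors = (0.18)(0.72) + (0.58)(0.32) + (0.40)(-0.39)
  = +0.1296 +0.1856 -0.1560 = 0.1592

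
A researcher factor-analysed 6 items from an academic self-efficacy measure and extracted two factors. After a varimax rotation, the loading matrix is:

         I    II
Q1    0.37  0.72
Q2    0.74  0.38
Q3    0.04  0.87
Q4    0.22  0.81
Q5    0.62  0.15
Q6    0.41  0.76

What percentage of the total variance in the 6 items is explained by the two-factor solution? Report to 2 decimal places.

66.05%

Communalities: 0.6553, 0.6920, 0.7585, 0.7045, 0.4069, 0.7457; Σh² = 3.9629.
Total variance with 6 standardized items is 6, so the solution explains 3.9629/6 = 0.6605 = 66.05%.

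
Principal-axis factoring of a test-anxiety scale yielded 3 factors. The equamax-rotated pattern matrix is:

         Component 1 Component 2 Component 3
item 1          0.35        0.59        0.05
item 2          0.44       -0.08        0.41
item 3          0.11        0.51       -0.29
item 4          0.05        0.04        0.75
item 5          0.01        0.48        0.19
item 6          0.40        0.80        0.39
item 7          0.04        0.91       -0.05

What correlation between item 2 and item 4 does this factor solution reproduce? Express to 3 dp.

0.326

r̂ = Σ λ_i·λ_j across factors = (0.44)(0.05) + (-0.08)(0.04) + (0.41)(0.75)
  = +0.0220 -0.0032 +0.3075 = 0.3263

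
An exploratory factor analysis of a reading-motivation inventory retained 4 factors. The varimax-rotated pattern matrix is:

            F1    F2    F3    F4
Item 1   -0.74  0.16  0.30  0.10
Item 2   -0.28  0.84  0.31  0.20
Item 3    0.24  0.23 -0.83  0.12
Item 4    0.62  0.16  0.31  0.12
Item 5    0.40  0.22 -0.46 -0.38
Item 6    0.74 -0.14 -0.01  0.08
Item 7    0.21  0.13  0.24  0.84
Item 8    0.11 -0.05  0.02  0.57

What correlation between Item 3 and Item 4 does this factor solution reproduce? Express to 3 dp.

-0.057

r̂ = Σ λ_i·λ_j across factors = (0.24)(0.62) + (0.23)(0.16) + (-0.83)(0.31) + (0.12)(0.12)
  = +0.1488 +0.0368 -0.2573 +0.0144 = -0.0573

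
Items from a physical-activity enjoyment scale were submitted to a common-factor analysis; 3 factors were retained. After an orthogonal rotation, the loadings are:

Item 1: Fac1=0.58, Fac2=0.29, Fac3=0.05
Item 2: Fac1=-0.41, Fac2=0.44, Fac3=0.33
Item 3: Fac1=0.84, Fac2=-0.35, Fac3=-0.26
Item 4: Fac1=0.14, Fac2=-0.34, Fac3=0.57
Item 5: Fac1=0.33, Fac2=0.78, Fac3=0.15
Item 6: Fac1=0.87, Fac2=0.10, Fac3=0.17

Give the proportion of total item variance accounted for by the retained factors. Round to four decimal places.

SS loadings by factor: 2.0955, 1.1342, 0.5553; total = 3.7850.
Total variance with 6 standardized items is 6, so the solution explains 3.7850/6 = 0.6308.

0.6308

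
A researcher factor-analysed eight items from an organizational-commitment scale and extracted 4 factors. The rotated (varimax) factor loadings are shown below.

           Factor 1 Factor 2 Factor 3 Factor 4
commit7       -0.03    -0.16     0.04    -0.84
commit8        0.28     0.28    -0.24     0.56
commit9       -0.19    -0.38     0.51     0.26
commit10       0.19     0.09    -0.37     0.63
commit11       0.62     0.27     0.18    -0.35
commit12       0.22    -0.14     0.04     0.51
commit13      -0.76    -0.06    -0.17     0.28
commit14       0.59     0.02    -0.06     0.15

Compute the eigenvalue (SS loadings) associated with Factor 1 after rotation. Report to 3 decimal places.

1.510

SS loadings for Factor 1 = (-0.03)² + 0.28² + (-0.19)² + 0.19² + 0.62² + 0.22² + (-0.76)² + 0.59² = 0.0009 + 0.0784 + 0.0361 + 0.0361 + 0.3844 + 0.0484 + 0.5776 + 0.3481 = 1.5100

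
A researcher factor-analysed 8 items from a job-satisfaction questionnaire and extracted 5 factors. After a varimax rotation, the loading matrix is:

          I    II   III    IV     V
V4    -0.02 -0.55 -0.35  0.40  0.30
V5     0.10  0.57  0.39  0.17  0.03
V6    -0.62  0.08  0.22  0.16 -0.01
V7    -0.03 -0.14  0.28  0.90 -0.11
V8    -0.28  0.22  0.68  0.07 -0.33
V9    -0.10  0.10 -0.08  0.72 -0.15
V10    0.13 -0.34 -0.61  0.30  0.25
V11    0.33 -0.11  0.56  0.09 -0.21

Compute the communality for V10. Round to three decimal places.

h² = 0.13² + (-0.34)² + (-0.61)² + 0.30² + 0.25² = 0.0169 + 0.1156 + 0.3721 + 0.0900 + 0.0625 = 0.6571

0.657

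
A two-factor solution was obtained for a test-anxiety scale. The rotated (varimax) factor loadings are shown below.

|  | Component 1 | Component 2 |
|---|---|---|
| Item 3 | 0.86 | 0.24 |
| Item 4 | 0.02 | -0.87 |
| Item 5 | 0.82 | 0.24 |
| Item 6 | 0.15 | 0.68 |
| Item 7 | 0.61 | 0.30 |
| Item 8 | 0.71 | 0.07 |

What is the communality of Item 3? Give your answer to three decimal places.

0.797

h² = 0.86² + 0.24² = 0.7396 + 0.0576 = 0.7972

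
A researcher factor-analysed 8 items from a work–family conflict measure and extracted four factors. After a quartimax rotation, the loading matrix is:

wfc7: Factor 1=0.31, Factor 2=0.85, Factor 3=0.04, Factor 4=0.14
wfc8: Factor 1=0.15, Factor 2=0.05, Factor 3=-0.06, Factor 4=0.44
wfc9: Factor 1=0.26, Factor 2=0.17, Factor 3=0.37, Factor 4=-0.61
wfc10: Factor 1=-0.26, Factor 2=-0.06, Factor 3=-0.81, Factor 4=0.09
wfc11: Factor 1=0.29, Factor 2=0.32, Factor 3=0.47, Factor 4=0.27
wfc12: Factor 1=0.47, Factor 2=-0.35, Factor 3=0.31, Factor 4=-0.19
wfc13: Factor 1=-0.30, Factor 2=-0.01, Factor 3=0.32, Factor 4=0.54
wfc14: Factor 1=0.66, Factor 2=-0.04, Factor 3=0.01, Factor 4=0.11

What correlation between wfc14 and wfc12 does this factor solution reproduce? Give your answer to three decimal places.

0.306

r̂ = Σ λ_i·λ_j across factors = (0.66)(0.47) + (-0.04)(-0.35) + (0.01)(0.31) + (0.11)(-0.19)
  = +0.3102 +0.0140 +0.0031 -0.0209 = 0.3064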